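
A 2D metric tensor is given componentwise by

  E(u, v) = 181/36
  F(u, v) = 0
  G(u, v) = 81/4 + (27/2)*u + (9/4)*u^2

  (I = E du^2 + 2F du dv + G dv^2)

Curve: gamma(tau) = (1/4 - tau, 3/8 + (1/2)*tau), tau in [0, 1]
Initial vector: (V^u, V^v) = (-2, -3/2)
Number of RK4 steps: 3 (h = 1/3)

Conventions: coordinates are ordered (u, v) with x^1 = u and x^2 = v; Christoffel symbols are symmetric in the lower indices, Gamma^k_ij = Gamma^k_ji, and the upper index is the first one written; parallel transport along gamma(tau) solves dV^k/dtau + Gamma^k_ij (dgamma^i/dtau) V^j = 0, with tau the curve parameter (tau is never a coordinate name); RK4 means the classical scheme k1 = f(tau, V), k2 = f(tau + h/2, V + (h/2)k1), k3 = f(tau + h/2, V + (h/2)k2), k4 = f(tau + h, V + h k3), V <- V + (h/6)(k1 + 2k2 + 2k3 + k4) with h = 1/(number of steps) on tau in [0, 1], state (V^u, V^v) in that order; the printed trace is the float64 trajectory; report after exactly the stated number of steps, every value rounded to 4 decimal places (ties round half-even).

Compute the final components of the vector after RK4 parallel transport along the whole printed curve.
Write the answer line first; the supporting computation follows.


Answer: V^u = -2.9597, V^v = -1.6104

gamma'(tau) = (-1, 1/2); f(tau, V)^k = -Gamma^k_ij(gamma(tau)) gamma'^i(tau) V^j; h = 1/3; intermediate values shown to 6 dp
curve data and Christoffel symbols at the stage parameters:
  tau = 0.000000: gamma = (0.250000, 0.375000), gamma' = (-1.000000, 0.500000); Gamma_uuu = 0.000000, Gamma_uuv = 0.000000, Gamma_uvv = -1.454420, Gamma_vuu = 0.000000, Gamma_vuv = 0.307692, Gamma_vvv = 0.000000
  tau = 0.166667: gamma = (0.083333, 0.458333), gamma' = (-1.000000, 0.500000); Gamma_uuu = 0.000000, Gamma_uuv = 0.000000, Gamma_uvv = -1.379834, Gamma_vuu = 0.000000, Gamma_vuv = 0.324324, Gamma_vvv = 0.000000
  tau = 0.333333: gamma = (-0.083333, 0.541667), gamma' = (-1.000000, 0.500000); Gamma_uuu = 0.000000, Gamma_uuv = 0.000000, Gamma_uvv = -1.305249, Gamma_vuu = 0.000000, Gamma_vuv = 0.342857, Gamma_vvv = 0.000000
  tau = 0.500000: gamma = (-0.250000, 0.625000), gamma' = (-1.000000, 0.500000); Gamma_uuu = 0.000000, Gamma_uuv = 0.000000, Gamma_uvv = -1.230663, Gamma_vuu = 0.000000, Gamma_vuv = 0.363636, Gamma_vvv = 0.000000
  tau = 0.666667: gamma = (-0.416667, 0.708333), gamma' = (-1.000000, 0.500000); Gamma_uuu = 0.000000, Gamma_uuv = 0.000000, Gamma_uvv = -1.156077, Gamma_vuu = 0.000000, Gamma_vuv = 0.387097, Gamma_vvv = 0.000000
  tau = 0.833333: gamma = (-0.583333, 0.791667), gamma' = (-1.000000, 0.500000); Gamma_uuu = 0.000000, Gamma_uuv = 0.000000, Gamma_uvv = -1.081492, Gamma_vuu = 0.000000, Gamma_vuv = 0.413793, Gamma_vvv = 0.000000
  tau = 1.000000: gamma = (-0.750000, 0.875000), gamma' = (-1.000000, 0.500000); Gamma_uuu = 0.000000, Gamma_uuv = 0.000000, Gamma_uvv = -1.006906, Gamma_vuu = 0.000000, Gamma_vuv = 0.444444, Gamma_vvv = 0.000000
step 0: V^u = -2.0000, V^v = -1.5000
step 1: k1 = (-1.090815, -0.153846), k2 = (-1.052566, -0.140997), k3 = (-1.051088, -0.141336), k4 = (-1.009683, -0.127519); V <- V + (h/6)(k1 + 2k2 + 2k3 + k4): V^u = -2.3504, V^v = -1.5470
step 2: k1 = (-1.009611, -0.127469), k2 = (-0.964991, -0.112326), k3 = (-0.963438, -0.112760), k4 = (-0.915953, -0.096309); V <- V + (h/6)(k1 + 2k2 + 2k3 + k4): V^u = -2.6717, V^v = -1.5844
step 3: k1 = (-0.915870, -0.096234), k2 = (-0.865454, -0.077926), k3 = (-0.863804, -0.078401), k4 = (-0.810850, -0.058120); V <- V + (h/6)(k1 + 2k2 + 2k3 + k4): V^u = -2.9597, V^v = -1.6104


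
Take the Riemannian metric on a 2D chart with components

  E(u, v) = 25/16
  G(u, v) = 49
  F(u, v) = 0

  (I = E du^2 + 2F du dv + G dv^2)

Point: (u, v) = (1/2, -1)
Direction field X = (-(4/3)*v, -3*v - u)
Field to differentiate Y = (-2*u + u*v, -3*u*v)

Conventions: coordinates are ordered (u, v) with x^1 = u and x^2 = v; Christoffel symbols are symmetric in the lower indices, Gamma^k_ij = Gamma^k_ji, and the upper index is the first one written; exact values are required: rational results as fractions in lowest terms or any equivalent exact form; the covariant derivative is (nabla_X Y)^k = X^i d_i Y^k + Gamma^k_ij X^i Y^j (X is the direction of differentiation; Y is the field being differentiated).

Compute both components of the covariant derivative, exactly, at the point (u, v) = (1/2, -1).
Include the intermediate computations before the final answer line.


E = 25/16, F = 0, G = 49 at the point
E_u = 0, E_v = 0, F_u = 0, F_v = 0, G_u = 0, G_v = 0
EG - F^2 = 1225/16;  g^inv = (16/1225) * [[49, 0], [0, 25/16]]
first-kind symbols [ij,l] = (1/2)(d_i g_jl + d_j g_il - d_l g_ij): [uu,u] = E_u/2 = 0, [uu,v] = F_u - E_v/2 = 0, [uv,u] = E_v/2 = 0, [uv,v] = G_u/2 = 0, [vv,u] = F_v - G_u/2 = 0, [vv,v] = G_v/2 = 0
Gamma^u_ij = (G*[ij,u] - F*[ij,v])/(EG - F^2), Gamma^v_ij = (E*[ij,v] - F*[ij,u])/(EG - F^2)
Gamma_uuu = 0, Gamma_uuv = 0, Gamma_uvv = 0, Gamma_vuu = 0, Gamma_vuv = 0, Gamma_vvv = 0
X = (4/3, 5/2), Y = (-3/2, 3/2) at the point

Answer: (nabla_X Y)^u = -11/4, (nabla_X Y)^v = 1/4


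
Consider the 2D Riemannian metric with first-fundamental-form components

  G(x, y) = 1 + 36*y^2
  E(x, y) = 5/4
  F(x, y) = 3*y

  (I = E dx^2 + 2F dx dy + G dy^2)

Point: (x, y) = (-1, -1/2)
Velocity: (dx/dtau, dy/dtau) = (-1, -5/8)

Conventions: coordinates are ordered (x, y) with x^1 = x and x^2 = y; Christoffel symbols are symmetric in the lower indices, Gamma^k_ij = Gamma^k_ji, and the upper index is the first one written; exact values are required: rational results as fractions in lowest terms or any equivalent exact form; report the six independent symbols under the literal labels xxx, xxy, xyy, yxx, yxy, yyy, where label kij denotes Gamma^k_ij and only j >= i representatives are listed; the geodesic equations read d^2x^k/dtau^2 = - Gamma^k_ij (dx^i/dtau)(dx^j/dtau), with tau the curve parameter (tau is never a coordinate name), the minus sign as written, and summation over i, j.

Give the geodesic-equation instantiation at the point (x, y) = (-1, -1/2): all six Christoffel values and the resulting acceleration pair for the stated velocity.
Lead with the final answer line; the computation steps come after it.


Answer: Gamma_xxx = 0, Gamma_xxy = 0, Gamma_xyy = 12/41, Gamma_yxx = 0, Gamma_yxy = 0, Gamma_yyy = -72/41; accelerations (d^2x/dtau^2, d^2y/dtau^2) = (-75/656, 225/328)

E = 5/4, F = -3/2, G = 10 at the point
E_x = 0, E_y = 0, F_x = 0, F_y = 3, G_x = 0, G_y = -36
EG - F^2 = 41/4;  g^inv = (4/41) * [[10, 3/2], [3/2, 5/4]]
first-kind symbols [ij,l] = (1/2)(d_i g_jl + d_j g_il - d_l g_ij): [xx,x] = E_x/2 = 0, [xx,y] = F_x - E_y/2 = 0, [xy,x] = E_y/2 = 0, [xy,y] = G_x/2 = 0, [yy,x] = F_y - G_x/2 = 3, [yy,y] = G_y/2 = -18
Gamma^x_ij = (G*[ij,x] - F*[ij,y])/(EG - F^2), Gamma^y_ij = (E*[ij,y] - F*[ij,x])/(EG - F^2)
Gamma_xxx = 0, Gamma_xxy = 0, Gamma_xyy = 12/41, Gamma_yxx = 0, Gamma_yxy = 0, Gamma_yyy = -72/41
d^2x/dtau^2 = -(Gamma_xxx*(-1)^2 + 2*Gamma_xxy*(-1)*(-5/8) + Gamma_xyy*(-5/8)^2) = -75/656
d^2y/dtau^2 = -(Gamma_yxx*(-1)^2 + 2*Gamma_yxy*(-1)*(-5/8) + Gamma_yyy*(-5/8)^2) = 225/328


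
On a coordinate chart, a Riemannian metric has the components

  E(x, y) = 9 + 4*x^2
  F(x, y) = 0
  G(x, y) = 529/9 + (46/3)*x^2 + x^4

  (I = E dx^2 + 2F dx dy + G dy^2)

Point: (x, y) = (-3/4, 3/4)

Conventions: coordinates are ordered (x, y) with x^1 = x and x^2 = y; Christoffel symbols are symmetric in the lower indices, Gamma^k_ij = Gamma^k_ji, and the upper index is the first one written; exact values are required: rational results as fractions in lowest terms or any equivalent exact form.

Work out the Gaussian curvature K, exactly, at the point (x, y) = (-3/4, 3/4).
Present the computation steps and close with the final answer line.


E = 45/4, F = 0, G = 156025/2304, EG - F^2 = 780125/1024 at the point
E_x = -6, E_y = 0, F_x = 0, F_y = 0, G_x = -395/16, G_y = 0
E_yy = 0, F_xy = 0, G_xx = 449/12
Apply the Brioschi formula K = (det M1 - det M2)/(EG - F^2)^2 over the derivative matrices of E, F, G.
M1 = [[-E_yy/2 + F_xy - G_xx/2, E_x/2, F_x - E_y/2], [F_y - G_x/2, E, F], [G_y/2, F, G]] = [[-449/24, -3, 0], [395/32, 45/4, 0], [0, 0, 156025/2304]]; det M1 = -144323125/12288
M2 = [[0, E_y/2, G_x/2], [E_y/2, E, F], [G_x/2, F, G]] = [[0, 0, -395/32], [0, 45/4, 0], [-395/32, 0, 156025/2304]]; det M2 = -7021125/4096
det M1 - det M2 = -61629875/6144; K = -61629875/6144 / (780125/1024)^2 = -512/29625

Answer: K = -512/29625


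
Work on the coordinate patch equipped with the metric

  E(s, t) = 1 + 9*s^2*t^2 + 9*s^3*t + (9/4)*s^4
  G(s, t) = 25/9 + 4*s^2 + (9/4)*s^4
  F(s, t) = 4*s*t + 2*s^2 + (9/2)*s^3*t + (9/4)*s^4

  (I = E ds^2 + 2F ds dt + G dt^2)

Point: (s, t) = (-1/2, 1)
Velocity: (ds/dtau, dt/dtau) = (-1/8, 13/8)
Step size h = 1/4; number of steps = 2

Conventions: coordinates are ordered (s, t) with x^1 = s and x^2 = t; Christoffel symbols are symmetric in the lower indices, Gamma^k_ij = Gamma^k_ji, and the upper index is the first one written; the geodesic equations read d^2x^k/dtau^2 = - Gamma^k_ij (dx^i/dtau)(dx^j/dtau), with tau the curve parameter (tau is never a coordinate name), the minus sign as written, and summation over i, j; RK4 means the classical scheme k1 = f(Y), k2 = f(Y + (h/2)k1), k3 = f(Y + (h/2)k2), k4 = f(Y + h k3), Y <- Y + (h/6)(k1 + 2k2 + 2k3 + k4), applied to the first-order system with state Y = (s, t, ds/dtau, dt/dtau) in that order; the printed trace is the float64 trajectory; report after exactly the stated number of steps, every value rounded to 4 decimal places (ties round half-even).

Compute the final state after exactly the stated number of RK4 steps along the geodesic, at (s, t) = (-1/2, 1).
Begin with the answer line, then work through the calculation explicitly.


Answer: s = -0.5467, t = 1.7941, ds/dtau = -0.0665, dt/dtau = 1.5637

f(Y) = (ds/dtau, dt/dtau, -Gamma^s_ij Y'^i Y'^j, -Gamma^t_ij Y'^i Y'^j) with the Gammas evaluated at the stage position; h = 0.250000; intermediate values shown to 6 dp
step 0: s = -0.5000, t = 1.0000, ds/dtau = -0.1250, dt/dtau = 1.6250
step 1:
  k1: at (s, t) = (-0.500000, 1.000000), (ds/dtau, dt/dtau) = (-0.125000, 1.625000); Gamma_sss = -0.325519, Gamma_sst = 0.325519, Gamma_stt = 0.000000, Gamma_tss = 0.494307, Gamma_tst = -0.494307, Gamma_ttt = 0.000000; k1 = (-0.125000, 1.625000, 0.137328, -0.208536)
  k2: at (s, t) = (-0.515625, 1.203125), (ds/dtau, dt/dtau) = (-0.107834, 1.598933); Gamma_sss = -0.491313, Gamma_sst = 0.368484, Gamma_stt = 0.000000, Gamma_tss = 0.581982, Gamma_tst = -0.436486, Gamma_ttt = 0.000000; k2 = (-0.107834, 1.598933, 0.132781, -0.157285)
  k3: at (s, t) = (-0.513479, 1.199867), (ds/dtau, dt/dtau) = (-0.108402, 1.605339); Gamma_sss = -0.490464, Gamma_sst = 0.366911, Gamma_stt = 0.000000, Gamma_tss = 0.583639, Gamma_tst = -0.436614, Gamma_ttt = 0.000000; k3 = (-0.108402, 1.605339, 0.133465, -0.158820)
  k4: at (s, t) = (-0.527101, 1.401335), (ds/dtau, dt/dtau) = (-0.091634, 1.585295); Gamma_sss = -0.646413, Gamma_sst = 0.389740, Gamma_stt = 0.000000, Gamma_tss = 0.628774, Gamma_tst = -0.379105, Gamma_ttt = 0.000000; k4 = (-0.091634, 1.585295, 0.118660, -0.115422)
  Y <- Y + (h/6)(k1 + 2k2 + 2k3 + k4): s = -0.5270, t = 1.4008, ds/dtau = -0.0921, dt/dtau = 1.5852
step 2:
  k1: at (s, t) = (-0.527046, 1.400785), (ds/dtau, dt/dtau) = (-0.092147, 1.585160); Gamma_sss = -0.646032, Gamma_sst = 0.389691, Gamma_stt = 0.000000, Gamma_tss = 0.628726, Gamma_tst = -0.379252, Gamma_ttt = 0.000000; k1 = (-0.092147, 1.585160, 0.119328, -0.116131)
  k2: at (s, t) = (-0.538564, 1.598930), (ds/dtau, dt/dtau) = (-0.077231, 1.570643); Gamma_sss = -0.781696, Gamma_sst = 0.397027, Gamma_stt = 0.000000, Gamma_tss = 0.643465, Gamma_tst = -0.326819, Gamma_ttt = 0.000000; k2 = (-0.077231, 1.570643, 0.100983, -0.083126)
  k3: at (s, t) = (-0.536700, 1.597115), (ds/dtau, dt/dtau) = (-0.079524, 1.574769); Gamma_sss = -0.782862, Gamma_sst = 0.396224, Gamma_stt = 0.000000, Gamma_tss = 0.645993, Gamma_tst = -0.326952, Gamma_ttt = 0.000000; k3 = (-0.079524, 1.574769, 0.104190, -0.085975)
  k4: at (s, t) = (-0.546927, 1.794477), (ds/dtau, dt/dtau) = (-0.066099, 1.563666); Gamma_sss = -0.897774, Gamma_sst = 0.393585, Gamma_stt = 0.000000, Gamma_tss = 0.641059, Gamma_tst = -0.281041, Gamma_ttt = 0.000000; k4 = (-0.066099, 1.563666, 0.085282, -0.060896)
  Y <- Y + (h/6)(k1 + 2k2 + 2k3 + k4): s = -0.5467, t = 1.7941, ds/dtau = -0.0665, dt/dtau = 1.5637


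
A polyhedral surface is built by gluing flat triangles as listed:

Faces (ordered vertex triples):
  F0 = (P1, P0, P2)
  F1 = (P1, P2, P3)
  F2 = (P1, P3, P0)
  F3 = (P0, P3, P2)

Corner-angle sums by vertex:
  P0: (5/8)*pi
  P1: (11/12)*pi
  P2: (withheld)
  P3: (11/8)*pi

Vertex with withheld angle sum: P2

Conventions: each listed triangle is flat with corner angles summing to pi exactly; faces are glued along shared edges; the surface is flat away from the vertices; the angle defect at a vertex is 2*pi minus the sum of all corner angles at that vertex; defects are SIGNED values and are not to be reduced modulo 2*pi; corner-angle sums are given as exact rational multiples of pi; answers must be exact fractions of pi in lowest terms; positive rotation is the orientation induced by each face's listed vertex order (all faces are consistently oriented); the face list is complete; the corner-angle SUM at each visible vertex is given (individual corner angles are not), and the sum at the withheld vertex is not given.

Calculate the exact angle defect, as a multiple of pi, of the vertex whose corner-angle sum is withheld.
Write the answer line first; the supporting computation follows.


Answer: defect(P2) = (11/12)*pi

V = 4, E = 6, F = 4; chi = V - E + F = 2
Gauss-Bonnet: total defect = 2*pi*chi = 4*pi; visible defects sum to (37/12)*pi


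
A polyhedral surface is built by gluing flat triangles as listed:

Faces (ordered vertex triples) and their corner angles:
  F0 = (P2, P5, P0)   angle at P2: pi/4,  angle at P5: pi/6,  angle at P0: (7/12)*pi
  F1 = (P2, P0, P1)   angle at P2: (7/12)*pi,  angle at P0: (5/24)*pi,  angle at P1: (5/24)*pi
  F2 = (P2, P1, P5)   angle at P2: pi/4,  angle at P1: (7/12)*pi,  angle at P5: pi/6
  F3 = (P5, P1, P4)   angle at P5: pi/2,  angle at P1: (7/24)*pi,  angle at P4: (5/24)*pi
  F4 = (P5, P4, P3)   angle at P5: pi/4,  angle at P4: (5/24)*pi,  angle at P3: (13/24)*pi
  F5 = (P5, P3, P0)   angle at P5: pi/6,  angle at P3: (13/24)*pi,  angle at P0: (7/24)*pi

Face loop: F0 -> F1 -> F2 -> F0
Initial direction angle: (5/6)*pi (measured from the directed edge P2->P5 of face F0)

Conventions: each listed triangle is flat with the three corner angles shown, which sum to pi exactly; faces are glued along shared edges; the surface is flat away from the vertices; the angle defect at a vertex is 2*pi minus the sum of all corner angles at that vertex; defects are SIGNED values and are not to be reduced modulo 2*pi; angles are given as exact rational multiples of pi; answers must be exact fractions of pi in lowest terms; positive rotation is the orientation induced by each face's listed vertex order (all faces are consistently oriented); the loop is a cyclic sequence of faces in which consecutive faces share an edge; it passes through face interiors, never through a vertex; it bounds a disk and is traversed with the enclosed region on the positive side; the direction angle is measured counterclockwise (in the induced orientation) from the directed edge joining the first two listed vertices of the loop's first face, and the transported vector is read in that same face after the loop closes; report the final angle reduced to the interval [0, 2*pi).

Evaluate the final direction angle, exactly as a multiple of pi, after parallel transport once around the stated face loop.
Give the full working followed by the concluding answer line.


enclosed vertex P2: corner angles sum to (13/12)*pi, defect = 2*pi - (13/12)*pi = (11/12)*pi
the rotation equals the total enclosed defect, so the final angle is initial + defects (mod 2*pi)
final angle = (5/6)*pi + (11/12)*pi = (7/4)*pi (mod 2*pi)

Answer: final direction angle = (7/4)*pi


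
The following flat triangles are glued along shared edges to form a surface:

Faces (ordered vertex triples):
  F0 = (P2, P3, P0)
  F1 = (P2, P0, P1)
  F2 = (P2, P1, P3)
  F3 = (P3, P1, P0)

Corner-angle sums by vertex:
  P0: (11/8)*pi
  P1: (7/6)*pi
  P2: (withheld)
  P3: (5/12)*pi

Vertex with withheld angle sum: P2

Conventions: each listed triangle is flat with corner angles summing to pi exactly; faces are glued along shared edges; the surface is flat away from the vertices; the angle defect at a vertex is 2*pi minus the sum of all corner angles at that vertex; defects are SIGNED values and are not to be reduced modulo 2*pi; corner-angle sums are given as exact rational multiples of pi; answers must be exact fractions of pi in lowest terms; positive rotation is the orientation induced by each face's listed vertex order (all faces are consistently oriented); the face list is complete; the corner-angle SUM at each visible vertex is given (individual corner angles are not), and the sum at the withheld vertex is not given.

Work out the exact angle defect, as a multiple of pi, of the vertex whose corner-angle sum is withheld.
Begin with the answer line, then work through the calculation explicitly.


Answer: defect(P2) = (23/24)*pi

V = 4, E = 6, F = 4; chi = V - E + F = 2
Gauss-Bonnet: total defect = 2*pi*chi = 4*pi; visible defects sum to (73/24)*pi


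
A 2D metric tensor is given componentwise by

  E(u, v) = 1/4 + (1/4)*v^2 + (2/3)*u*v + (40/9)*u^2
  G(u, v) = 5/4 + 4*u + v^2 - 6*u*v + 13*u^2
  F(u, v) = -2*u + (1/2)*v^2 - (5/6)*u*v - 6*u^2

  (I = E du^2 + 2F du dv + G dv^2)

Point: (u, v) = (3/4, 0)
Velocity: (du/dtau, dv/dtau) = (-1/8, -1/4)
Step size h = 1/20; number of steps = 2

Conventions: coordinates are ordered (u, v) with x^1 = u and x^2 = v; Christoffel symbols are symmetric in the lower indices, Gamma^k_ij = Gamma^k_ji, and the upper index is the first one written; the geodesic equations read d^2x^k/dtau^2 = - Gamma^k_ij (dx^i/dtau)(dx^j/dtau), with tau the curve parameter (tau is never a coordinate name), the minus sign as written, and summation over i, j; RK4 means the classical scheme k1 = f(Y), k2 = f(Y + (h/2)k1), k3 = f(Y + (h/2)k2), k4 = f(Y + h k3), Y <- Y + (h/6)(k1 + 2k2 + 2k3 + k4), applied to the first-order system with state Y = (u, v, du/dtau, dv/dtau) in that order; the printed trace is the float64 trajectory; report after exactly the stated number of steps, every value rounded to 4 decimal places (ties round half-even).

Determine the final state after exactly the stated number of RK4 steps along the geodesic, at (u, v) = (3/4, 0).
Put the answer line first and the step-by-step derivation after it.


Answer: u = 0.7413, v = -0.0235, du/dtau = -0.0481, dv/dtau = -0.2201

f(Y) = (du/dtau, dv/dtau, -Gamma^u_ij Y'^i Y'^j, -Gamma^v_ij Y'^i Y'^j) with the Gammas evaluated at the stage position; h = 0.050000; intermediate values shown to 6 dp
step 0: u = 0.7500, v = 0.0000, du/dtau = -0.1250, dv/dtau = -0.2500
step 1:
  k1: at (u, v) = (0.750000, 0.000000), (du/dtau, dv/dtau) = (-0.125000, -0.250000); Gamma_uuu = -2.029831, Gamma_uuv = 7.492218, Gamma_uvv = -19.181907, Gamma_vuu = -1.828794, Gamma_vuv = 4.175097, Gamma_vvv = -8.282101; k1 = (-0.125000, -0.250000, 0.762322, 0.285263)
  k2: at (u, v) = (0.746875, -0.006250), (du/dtau, dv/dtau) = (-0.105942, -0.242868); Gamma_uuu = -1.997753, Gamma_uuv = 7.444304, Gamma_uvv = -19.141128, Gamma_vuu = -1.811838, Gamma_vuv = 4.144618, Gamma_vvv = -8.233589; k2 = (-0.105942, -0.242868, 0.768380, 0.292713)
  k3: at (u, v) = (0.747351, -0.006072), (du/dtau, dv/dtau) = (-0.105791, -0.242682); Gamma_uuu = -1.997929, Gamma_uuv = 7.443017, Gamma_uvv = -19.134088, Gamma_vuu = -1.811732, Gamma_vuv = 4.144282, Gamma_vvv = -8.232185; k3 = (-0.105791, -0.242682, 0.767079, 0.292312)
  k4: at (u, v) = (0.744710, -0.012134), (du/dtau, dv/dtau) = (-0.086646, -0.235384); Gamma_uuu = -1.966257, Gamma_uuv = 7.394040, Gamma_uvv = -19.086554, Gamma_vuu = -1.794851, Gamma_vuv = 4.113694, Gamma_vvv = -8.182489; k4 = (-0.086646, -0.235384, 0.770663, 0.299034)
  Y <- Y + (h/6)(k1 + 2k2 + 2k3 + k4): u = 0.7447, v = -0.0121, du/dtau = -0.0866, dv/dtau = -0.2354
step 2:
  k1: at (u, v) = (0.744707, -0.012137), (du/dtau, dv/dtau) = (-0.086634, -0.235380); Gamma_uuu = -1.966242, Gamma_uuv = 7.394025, Gamma_uvv = -19.086563, Gamma_vuu = -1.794845, Gamma_vuv = 4.113683, Gamma_vvv = -8.182474; k1 = (-0.086634, -0.235380, 0.770671, 0.299040)
  k2: at (u, v) = (0.742542, -0.018022), (du/dtau, dv/dtau) = (-0.067367, -0.227904); Gamma_uuu = -1.934969, Gamma_uuv = 7.344003, Gamma_uvv = -19.032358, Gamma_vuu = -1.778031, Gamma_vuv = 4.082983, Gamma_vvv = -8.131613; k2 = (-0.067367, -0.227904, 0.771821, 0.305054)
  k3: at (u, v) = (0.743023, -0.017835), (du/dtau, dv/dtau) = (-0.067339, -0.227754); Gamma_uuu = -1.935221, Gamma_uuv = 7.342840, Gamma_uvv = -19.025415, Gamma_vuu = -1.777959, Gamma_vuv = 4.082715, Gamma_vvv = -8.130331; k3 = (-0.067339, -0.227754, 0.770431, 0.304568)
  k4: at (u, v) = (0.741340, -0.023525), (du/dtau, dv/dtau) = (-0.048113, -0.220152); Gamma_uuu = -1.904494, Gamma_uuv = 7.292024, Gamma_uvv = -18.964768, Gamma_vuu = -1.761279, Gamma_vuv = 4.052038, Gamma_vvv = -8.078552; k4 = (-0.048113, -0.220152, 0.769097, 0.309781)
  Y <- Y + (h/6)(k1 + 2k2 + 2k3 + k4): u = 0.7413, v = -0.0235, du/dtau = -0.0481, dv/dtau = -0.2201


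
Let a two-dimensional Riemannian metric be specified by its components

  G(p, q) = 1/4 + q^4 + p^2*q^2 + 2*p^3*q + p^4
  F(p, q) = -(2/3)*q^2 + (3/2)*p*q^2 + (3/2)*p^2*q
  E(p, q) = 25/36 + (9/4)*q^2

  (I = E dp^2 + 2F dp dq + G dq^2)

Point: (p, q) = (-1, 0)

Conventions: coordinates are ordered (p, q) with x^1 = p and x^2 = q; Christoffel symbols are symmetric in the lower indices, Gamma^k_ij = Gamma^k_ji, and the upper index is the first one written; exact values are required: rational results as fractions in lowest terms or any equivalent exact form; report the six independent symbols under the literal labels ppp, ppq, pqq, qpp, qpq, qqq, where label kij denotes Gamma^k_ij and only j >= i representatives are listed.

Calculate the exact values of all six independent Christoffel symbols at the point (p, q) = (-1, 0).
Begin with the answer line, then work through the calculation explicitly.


Answer: Gamma_ppp = 0, Gamma_ppq = 0, Gamma_pqq = 126/25, Gamma_qpp = 0, Gamma_qpq = -8/5, Gamma_qqq = -4/5

E = 25/36, F = 0, G = 5/4 at the point
E_p = 0, E_q = 0, F_p = 0, F_q = 3/2, G_p = -4, G_q = -2
EG - F^2 = 125/144;  g^inv = (144/125) * [[5/4, 0], [0, 25/36]]
first-kind symbols [ij,l] = (1/2)(d_i g_jl + d_j g_il - d_l g_ij): [pp,p] = E_p/2 = 0, [pp,q] = F_p - E_q/2 = 0, [pq,p] = E_q/2 = 0, [pq,q] = G_p/2 = -2, [qq,p] = F_q - G_p/2 = 7/2, [qq,q] = G_q/2 = -1
Gamma^p_ij = (G*[ij,p] - F*[ij,q])/(EG - F^2), Gamma^q_ij = (E*[ij,q] - F*[ij,p])/(EG - F^2)


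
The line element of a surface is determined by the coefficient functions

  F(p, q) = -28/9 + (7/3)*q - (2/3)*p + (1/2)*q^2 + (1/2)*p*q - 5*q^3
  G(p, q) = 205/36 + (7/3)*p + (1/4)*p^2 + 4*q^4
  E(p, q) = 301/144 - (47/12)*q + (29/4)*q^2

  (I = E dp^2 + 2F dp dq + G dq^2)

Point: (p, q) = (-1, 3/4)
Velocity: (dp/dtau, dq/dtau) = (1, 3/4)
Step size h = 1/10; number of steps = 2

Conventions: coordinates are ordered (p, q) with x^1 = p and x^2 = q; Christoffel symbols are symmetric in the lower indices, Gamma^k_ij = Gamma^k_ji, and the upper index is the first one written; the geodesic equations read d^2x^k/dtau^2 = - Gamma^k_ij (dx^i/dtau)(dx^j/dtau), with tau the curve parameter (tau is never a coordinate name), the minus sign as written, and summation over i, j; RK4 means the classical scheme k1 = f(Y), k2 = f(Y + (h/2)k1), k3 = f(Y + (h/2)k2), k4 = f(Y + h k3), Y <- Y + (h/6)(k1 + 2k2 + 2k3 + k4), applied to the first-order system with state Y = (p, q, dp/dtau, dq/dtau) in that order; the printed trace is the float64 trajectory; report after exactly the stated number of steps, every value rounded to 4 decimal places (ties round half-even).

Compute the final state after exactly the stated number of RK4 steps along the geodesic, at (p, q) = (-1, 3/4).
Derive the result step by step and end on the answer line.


f(Y) = (dp/dtau, dq/dtau, -Gamma^p_ij Y'^i Y'^j, -Gamma^q_ij Y'^i Y'^j) with the Gammas evaluated at the stage position; h = 0.100000; intermediate values shown to 6 dp
step 0: p = -1.0000, q = 0.7500, dp/dtau = 1.0000, dq/dtau = 0.7500
step 1:
  k1: at (p, q) = (-1.000000, 0.750000), (dp/dtau, dq/dtau) = (1.000000, 0.750000); Gamma_ppp = -1.484474, Gamma_ppq = 2.666052, Gamma_pqq = -3.157495, Gamma_qpp = -1.655246, Gamma_qpq = 1.772033, Gamma_qqq = -1.184001; k1 = (1.000000, 0.750000, -0.738514, -0.336803)
  k2: at (p, q) = (-0.950000, 0.787500), (dp/dtau, dq/dtau) = (0.963074, 0.733160); Gamma_ppp = -1.496657, Gamma_ppq = 2.670056, Gamma_pqq = -3.247582, Gamma_qpp = -1.665968, Gamma_qpq = 1.779836, Gamma_qqq = -1.203851; k2 = (0.963074, 0.733160, -0.636767, -0.321136)
  k3: at (p, q) = (-0.951846, 0.786658), (dp/dtau, dq/dtau) = (0.968162, 0.733943); Gamma_ppp = -1.496898, Gamma_ppq = 2.670376, Gamma_pqq = -3.245980, Gamma_qpp = -1.666464, Gamma_qpq = 1.780227, Gamma_qqq = -1.203796; k3 = (0.968162, 0.733943, -0.643390, -0.319481)
  k4: at (p, q) = (-0.903184, 0.823394), (dp/dtau, dq/dtau) = (0.935661, 0.718052); Gamma_ppp = -1.509431, Gamma_ppq = 2.674642, Gamma_pqq = -3.326931, Gamma_qpp = -1.672619, Gamma_qpq = 1.788098, Gamma_qqq = -1.222986; k4 = (0.935661, 0.718052, -0.557124, -0.307795)
  Y <- Y + (h/6)(k1 + 2k2 + 2k3 + k4): p = -0.9034, q = 0.8234, dp/dtau = 0.9357, dq/dtau = 0.7179
step 2:
  k1: at (p, q) = (-0.903364, 0.823371), (dp/dtau, dq/dtau) = (0.935734, 0.717903); Gamma_ppp = -1.509532, Gamma_ppq = 2.674728, Gamma_pqq = -3.326954, Gamma_qpp = -1.672756, Gamma_qpq = 1.788211, Gamma_qqq = -1.223055; k1 = (0.935734, 0.717903, -0.557180, -0.307513)
  k2: at (p, q) = (-0.856578, 0.859266), (dp/dtau, dq/dtau) = (0.907875, 0.702527); Gamma_ppp = -1.522385, Gamma_ppq = 2.679996, Gamma_pqq = -3.400695, Gamma_qpp = -1.675061, Gamma_qpq = 1.796247, Gamma_qqq = -1.242270; k2 = (0.907875, 0.702527, -0.485440, -0.297555)
  k3: at (p, q) = (-0.857971, 0.858497), (dp/dtau, dq/dtau) = (0.911462, 0.703025); Gamma_ppp = -1.522399, Gamma_ppq = 2.680117, Gamma_pqq = -3.399362, Gamma_qpp = -1.675415, Gamma_qpq = 1.796392, Gamma_qqq = -1.242076; k3 = (0.911462, 0.703025, -0.489866, -0.296424)
  k4: at (p, q) = (-0.812218, 0.893673), (dp/dtau, dq/dtau) = (0.886747, 0.688260); Gamma_ppp = -1.534809, Gamma_ppq = 2.686192, Gamma_pqq = -3.467488, Gamma_qpp = -1.673751, Gamma_qpq = 1.803856, Gamma_qqq = -1.261266; k4 = (0.886747, 0.688260, -0.429427, -0.288263)
  Y <- Y + (h/6)(k1 + 2k2 + 2k3 + k4): p = -0.8123, q = 0.8937, dp/dtau = 0.8868, dq/dtau = 0.6882

Answer: p = -0.8123, q = 0.8937, dp/dtau = 0.8868, dq/dtau = 0.6882


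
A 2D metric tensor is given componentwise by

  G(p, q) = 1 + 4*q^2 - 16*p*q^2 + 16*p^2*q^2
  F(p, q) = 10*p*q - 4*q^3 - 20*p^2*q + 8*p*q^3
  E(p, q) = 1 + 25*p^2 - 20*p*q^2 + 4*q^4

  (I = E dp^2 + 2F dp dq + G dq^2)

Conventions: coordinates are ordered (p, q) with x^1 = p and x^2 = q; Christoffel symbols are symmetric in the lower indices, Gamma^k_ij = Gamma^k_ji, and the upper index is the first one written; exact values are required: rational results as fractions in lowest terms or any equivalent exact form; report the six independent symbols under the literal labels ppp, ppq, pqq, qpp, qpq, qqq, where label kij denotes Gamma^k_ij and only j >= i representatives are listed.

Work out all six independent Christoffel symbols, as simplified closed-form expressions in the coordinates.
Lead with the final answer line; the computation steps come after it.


Answer: Gamma_ppp = (25*p - 10*q^2)/(16*p^2*q^2 + 25*p^2 - 36*p*q^2 + 4*q^4 + 4*q^2 + 1), Gamma_ppq = (-20*p*q + 8*q^3)/(16*p^2*q^2 + 25*p^2 - 36*p*q^2 + 4*q^4 + 4*q^2 + 1), Gamma_pqq = (-20*p^2 + 8*p*q^2 + 10*p - 4*q^2)/(16*p^2*q^2 + 25*p^2 - 36*p*q^2 + 4*q^4 + 4*q^2 + 1), Gamma_qpp = (-20*p*q + 10*q)/(16*p^2*q^2 + 25*p^2 - 36*p*q^2 + 4*q^4 + 4*q^2 + 1), Gamma_qpq = (16*p*q^2 - 8*q^2)/(16*p^2*q^2 + 25*p^2 - 36*p*q^2 + 4*q^4 + 4*q^2 + 1), Gamma_qqq = (16*p^2*q - 16*p*q + 4*q)/(16*p^2*q^2 + 25*p^2 - 36*p*q^2 + 4*q^4 + 4*q^2 + 1)

E = 1 + 25*p^2 - 20*p*q^2 + 4*q^4; F = 10*p*q - 4*q^3 - 20*p^2*q + 8*p*q^3; G = 1 + 4*q^2 - 16*p*q^2 + 16*p^2*q^2
Gamma^k_ij = (1/2) g^{kl} (d_i g_jl + d_j g_il - d_l g_ij), with g^inv = (1/(EG-F^2)) [[G, -F], [-F, E]]
first partials: E_p = 50*p - 20*q^2, E_q = -40*p*q + 16*q^3, F_p = 10*q - 40*p*q + 8*q^3, F_q = 10*p - 12*q^2 - 20*p^2 + 24*p*q^2, G_p = -16*q^2 + 32*p*q^2, G_q = 8*q - 32*p*q + 32*p^2*q
D = EG - F^2 = 1 + 4*q^2 + 25*p^2 - 36*p*q^2 + 4*q^4 + 16*p^2*q^2
expanded: Gamma^p_pp = (G E_p - 2F F_p + F E_q)/(2D), Gamma^p_pq = (G E_q - F G_p)/(2D), Gamma^p_qq = (2G F_q - G G_p - F G_q)/(2D), Gamma^q_pp = (2E F_p - E E_q - F E_p)/(2D), Gamma^q_pq = (E G_p - F E_q)/(2D), Gamma^q_qq = (E G_q - 2F F_q + F G_p)/(2D); substitute and cancel common factors


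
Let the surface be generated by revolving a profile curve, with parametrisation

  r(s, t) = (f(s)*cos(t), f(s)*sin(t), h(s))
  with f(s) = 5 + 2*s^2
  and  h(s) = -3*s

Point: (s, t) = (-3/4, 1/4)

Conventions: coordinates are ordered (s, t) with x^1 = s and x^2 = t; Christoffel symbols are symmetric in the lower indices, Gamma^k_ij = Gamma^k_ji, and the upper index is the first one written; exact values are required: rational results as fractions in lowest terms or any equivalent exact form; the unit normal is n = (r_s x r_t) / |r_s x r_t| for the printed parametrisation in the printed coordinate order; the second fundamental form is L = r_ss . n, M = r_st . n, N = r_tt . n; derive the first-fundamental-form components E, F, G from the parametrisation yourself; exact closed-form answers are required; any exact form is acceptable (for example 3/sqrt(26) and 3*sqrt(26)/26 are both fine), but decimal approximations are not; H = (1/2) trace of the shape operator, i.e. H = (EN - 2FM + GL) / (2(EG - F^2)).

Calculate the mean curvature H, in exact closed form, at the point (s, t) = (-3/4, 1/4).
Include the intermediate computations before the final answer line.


f = 49/8, f' = -3, f'' = 4, h' = -3, h'' = 0
E = 18, F = 0, G = 2401/64; answer radicand W^2 = 18
unnormalised second-form numerators: l = 12, m = 0, n = -147/8; L = l/sqrt(18), and similarly M = m/sqrt(W^2), N = n/sqrt(W^2)
H = (E*n - 2*F*m + G*l) / (2*(EG - F^2)*sqrt(W^2)); E*n - 2*F*m + G*l = 1911/16, EG - F^2 = 21609/32, so H = (13/147)/sqrt(18)

Answer: H = 13*sqrt(2)/882


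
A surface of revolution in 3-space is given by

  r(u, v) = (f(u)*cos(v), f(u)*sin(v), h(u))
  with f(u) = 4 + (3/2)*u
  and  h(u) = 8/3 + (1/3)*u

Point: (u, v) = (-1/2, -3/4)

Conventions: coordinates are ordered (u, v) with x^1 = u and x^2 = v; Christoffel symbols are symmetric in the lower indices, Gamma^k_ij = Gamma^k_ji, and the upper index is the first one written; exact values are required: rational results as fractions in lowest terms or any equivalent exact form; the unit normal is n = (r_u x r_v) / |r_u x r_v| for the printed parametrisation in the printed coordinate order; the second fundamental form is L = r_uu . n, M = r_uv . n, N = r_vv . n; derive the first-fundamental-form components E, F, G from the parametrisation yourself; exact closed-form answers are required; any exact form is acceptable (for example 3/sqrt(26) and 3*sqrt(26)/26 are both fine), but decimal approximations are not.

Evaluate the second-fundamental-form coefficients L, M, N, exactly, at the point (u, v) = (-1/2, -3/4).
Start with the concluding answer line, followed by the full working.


Answer: L = 0, M = 0, N = 13*sqrt(85)/170

f = 13/4, f' = 3/2, f'' = 0, h' = 1/3, h'' = 0
E = 85/36, F = 0, G = 169/16; answer radicand W^2 = 85/36
unnormalised second-form numerators: l = 0, m = 0, n = 13/12; L = l/sqrt(85/36), and similarly M = m/sqrt(W^2), N = n/sqrt(W^2)


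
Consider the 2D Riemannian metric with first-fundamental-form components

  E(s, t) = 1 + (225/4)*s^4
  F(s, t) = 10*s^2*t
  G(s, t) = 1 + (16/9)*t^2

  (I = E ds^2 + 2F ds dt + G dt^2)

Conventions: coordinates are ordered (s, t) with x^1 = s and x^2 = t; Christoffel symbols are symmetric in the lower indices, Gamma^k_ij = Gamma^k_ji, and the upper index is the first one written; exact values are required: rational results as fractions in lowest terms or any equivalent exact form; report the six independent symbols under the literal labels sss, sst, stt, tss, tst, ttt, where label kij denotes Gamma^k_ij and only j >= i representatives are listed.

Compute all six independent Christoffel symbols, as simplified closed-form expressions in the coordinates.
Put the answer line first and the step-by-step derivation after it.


Answer: Gamma_sss = 4050*s^3/(2025*s^4 + 64*t^2 + 36), Gamma_sst = 0, Gamma_stt = 360*s^2/(2025*s^4 + 64*t^2 + 36), Gamma_tss = 720*s*t/(2025*s^4 + 64*t^2 + 36), Gamma_tst = 0, Gamma_ttt = 64*t/(2025*s^4 + 64*t^2 + 36)

E = 1 + (225/4)*s^4; F = 10*s^2*t; G = 1 + (16/9)*t^2
Gamma^k_ij = (1/2) g^{kl} (d_i g_jl + d_j g_il - d_l g_ij), with g^inv = (1/(EG-F^2)) [[G, -F], [-F, E]]
first partials: E_s = 225*s^3, E_t = 0, F_s = 20*s*t, F_t = 10*s^2, G_s = 0, G_t = (32/9)*t
D = EG - F^2 = 1 + (16/9)*t^2 + (225/4)*s^4
expanded: Gamma^s_ss = (G E_s - 2F F_s + F E_t)/(2D), Gamma^s_st = (G E_t - F G_s)/(2D), Gamma^s_tt = (2G F_t - G G_s - F G_t)/(2D), Gamma^t_ss = (2E F_s - E E_t - F E_s)/(2D), Gamma^t_st = (E G_s - F E_t)/(2D), Gamma^t_tt = (E G_t - 2F F_t + F G_s)/(2D); substitute and cancel common factors


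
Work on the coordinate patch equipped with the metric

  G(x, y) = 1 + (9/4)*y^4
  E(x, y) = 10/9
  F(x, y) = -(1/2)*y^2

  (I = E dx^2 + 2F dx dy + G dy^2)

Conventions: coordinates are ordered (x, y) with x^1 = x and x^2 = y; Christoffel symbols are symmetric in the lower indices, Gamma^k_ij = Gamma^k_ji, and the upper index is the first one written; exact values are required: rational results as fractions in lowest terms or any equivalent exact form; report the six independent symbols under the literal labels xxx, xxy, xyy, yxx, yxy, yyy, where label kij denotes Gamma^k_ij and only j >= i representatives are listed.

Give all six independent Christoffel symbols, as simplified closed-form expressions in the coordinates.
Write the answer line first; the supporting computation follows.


Answer: Gamma_xxx = 0, Gamma_xxy = 0, Gamma_xyy = -36*y/(81*y^4 + 40), Gamma_yxx = 0, Gamma_yxy = 0, Gamma_yyy = 162*y^3/(81*y^4 + 40)

E = 10/9; F = -(1/2)*y^2; G = 1 + (9/4)*y^4
Gamma^k_ij = (1/2) g^{kl} (d_i g_jl + d_j g_il - d_l g_ij), with g^inv = (1/(EG-F^2)) [[G, -F], [-F, E]]
first partials: E_x = 0, E_y = 0, F_x = 0, F_y = -y, G_x = 0, G_y = 9*y^3
D = EG - F^2 = 10/9 + (9/4)*y^4
expanded: Gamma^x_xx = (G E_x - 2F F_x + F E_y)/(2D), Gamma^x_xy = (G E_y - F G_x)/(2D), Gamma^x_yy = (2G F_y - G G_x - F G_y)/(2D), Gamma^y_xx = (2E F_x - E E_y - F E_x)/(2D), Gamma^y_xy = (E G_x - F E_y)/(2D), Gamma^y_yy = (E G_y - 2F F_y + F G_x)/(2D); substitute and cancel common factors


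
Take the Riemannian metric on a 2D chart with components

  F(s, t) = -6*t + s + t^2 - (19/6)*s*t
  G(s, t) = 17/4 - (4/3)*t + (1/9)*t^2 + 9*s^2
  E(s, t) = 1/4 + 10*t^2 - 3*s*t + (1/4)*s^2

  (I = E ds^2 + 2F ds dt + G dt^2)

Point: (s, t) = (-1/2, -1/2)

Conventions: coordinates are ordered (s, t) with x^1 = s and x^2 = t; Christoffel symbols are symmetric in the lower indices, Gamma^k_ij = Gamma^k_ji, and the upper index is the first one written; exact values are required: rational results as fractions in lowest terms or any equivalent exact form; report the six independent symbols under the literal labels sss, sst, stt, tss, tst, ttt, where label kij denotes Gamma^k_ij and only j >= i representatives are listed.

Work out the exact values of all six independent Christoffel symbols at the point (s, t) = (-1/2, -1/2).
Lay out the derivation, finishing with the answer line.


E = 33/16, F = 47/24, G = 259/36 at the point
E_s = 5/4, E_t = -17/2, F_s = 31/12, F_t = -65/12, G_s = -9, G_t = -13/9
EG - F^2 = 3169/288;  g^inv = (288/3169) * [[259/36, -47/24], [-47/24, 33/16]]
first-kind symbols [ij,l] = (1/2)(d_i g_jl + d_j g_il - d_l g_ij): [ss,s] = E_s/2 = 5/8, [ss,t] = F_s - E_t/2 = 41/6, [st,s] = E_t/2 = -17/4, [st,t] = G_s/2 = -9/2, [tt,s] = F_t - G_s/2 = -11/12, [tt,t] = G_t/2 = -13/18
Gamma^s_ij = (G*[ij,s] - F*[ij,t])/(EG - F^2), Gamma^t_ij = (E*[ij,t] - F*[ij,s])/(EG - F^2)

Answer: Gamma_sss = -2559/3169, Gamma_sst = -6268/3169, Gamma_stt = -1492/3169, Gamma_tss = 7413/6338, Gamma_tst = -276/3169, Gamma_ttt = 88/3169


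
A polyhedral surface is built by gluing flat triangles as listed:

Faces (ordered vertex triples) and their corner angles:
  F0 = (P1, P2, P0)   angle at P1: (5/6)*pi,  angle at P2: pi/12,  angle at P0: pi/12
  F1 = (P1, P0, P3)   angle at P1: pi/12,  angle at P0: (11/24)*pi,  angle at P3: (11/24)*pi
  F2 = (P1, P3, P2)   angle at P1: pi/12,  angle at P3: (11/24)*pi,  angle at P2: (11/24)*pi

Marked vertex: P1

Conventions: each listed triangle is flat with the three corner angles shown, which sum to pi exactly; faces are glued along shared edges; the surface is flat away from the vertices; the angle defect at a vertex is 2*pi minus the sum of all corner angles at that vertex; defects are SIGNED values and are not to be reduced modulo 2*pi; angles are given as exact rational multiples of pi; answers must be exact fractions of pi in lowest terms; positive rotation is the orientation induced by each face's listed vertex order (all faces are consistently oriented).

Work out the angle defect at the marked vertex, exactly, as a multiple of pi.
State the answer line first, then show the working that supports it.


Answer: defect(P1) = pi

Sum of corner angles at P1: pi
defect = 2*pi - pi


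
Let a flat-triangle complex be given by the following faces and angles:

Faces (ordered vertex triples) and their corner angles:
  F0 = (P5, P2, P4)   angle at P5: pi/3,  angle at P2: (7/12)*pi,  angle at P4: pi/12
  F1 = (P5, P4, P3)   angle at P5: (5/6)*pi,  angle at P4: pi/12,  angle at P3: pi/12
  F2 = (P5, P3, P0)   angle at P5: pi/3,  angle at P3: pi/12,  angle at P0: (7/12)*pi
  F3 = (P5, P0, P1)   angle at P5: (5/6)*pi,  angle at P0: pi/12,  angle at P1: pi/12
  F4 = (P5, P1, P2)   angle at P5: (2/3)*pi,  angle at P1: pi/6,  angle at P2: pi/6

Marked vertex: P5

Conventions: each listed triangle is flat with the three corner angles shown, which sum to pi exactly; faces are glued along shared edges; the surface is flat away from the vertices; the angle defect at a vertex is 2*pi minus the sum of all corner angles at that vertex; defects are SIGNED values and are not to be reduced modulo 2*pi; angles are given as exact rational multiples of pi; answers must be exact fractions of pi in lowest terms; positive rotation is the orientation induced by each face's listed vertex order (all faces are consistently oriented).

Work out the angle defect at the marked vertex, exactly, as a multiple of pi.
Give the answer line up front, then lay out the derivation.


Answer: defect(P5) = -pi

Sum of corner angles at P5: 3*pi
defect = 2*pi - 3*pi


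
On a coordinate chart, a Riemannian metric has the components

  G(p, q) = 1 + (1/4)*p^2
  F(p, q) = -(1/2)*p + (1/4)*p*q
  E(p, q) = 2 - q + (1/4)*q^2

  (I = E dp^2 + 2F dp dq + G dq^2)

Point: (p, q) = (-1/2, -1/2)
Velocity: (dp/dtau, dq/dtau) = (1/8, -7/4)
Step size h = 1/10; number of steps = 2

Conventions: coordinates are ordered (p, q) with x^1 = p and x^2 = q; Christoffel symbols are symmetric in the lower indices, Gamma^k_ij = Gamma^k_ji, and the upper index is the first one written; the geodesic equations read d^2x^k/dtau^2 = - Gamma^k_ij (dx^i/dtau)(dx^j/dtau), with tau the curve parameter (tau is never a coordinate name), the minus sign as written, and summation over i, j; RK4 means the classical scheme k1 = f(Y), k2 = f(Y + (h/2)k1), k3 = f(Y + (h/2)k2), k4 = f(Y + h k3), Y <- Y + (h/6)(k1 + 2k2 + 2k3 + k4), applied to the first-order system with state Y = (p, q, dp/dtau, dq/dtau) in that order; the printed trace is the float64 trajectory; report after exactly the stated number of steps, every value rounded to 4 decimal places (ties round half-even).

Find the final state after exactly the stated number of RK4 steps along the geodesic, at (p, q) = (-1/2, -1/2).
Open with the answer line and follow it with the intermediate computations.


Answer: p = -0.4770, q = -0.8504, dp/dtau = 0.1060, dq/dtau = -1.7535

f(Y) = (dp/dtau, dq/dtau, -Gamma^p_ij Y'^i Y'^j, -Gamma^q_ij Y'^i Y'^j) with the Gammas evaluated at the stage position; h = 0.100000; intermediate values shown to 6 dp
step 0: p = -0.5000, q = -0.5000, dp/dtau = 0.1250, dq/dtau = -1.7500
step 1:
  k1: at (p, q) = (-0.500000, -0.500000), (dp/dtau, dq/dtau) = (0.125000, -1.750000); Gamma_ppp = 0.000000, Gamma_ppq = -0.238095, Gamma_pqq = 0.000000, Gamma_qpp = 0.000000, Gamma_qpq = -0.047619, Gamma_qqq = 0.000000; k1 = (0.125000, -1.750000, -0.104167, -0.020833)
  k2: at (p, q) = (-0.493750, -0.587500), (dp/dtau, dq/dtau) = (0.119792, -1.751042); Gamma_ppp = 0.000000, Gamma_ppq = -0.236540, Gamma_pqq = 0.000000, Gamma_qpp = 0.000000, Gamma_qpq = -0.045137, Gamma_qqq = 0.000000; k2 = (0.119792, -1.751042, -0.099233, -0.018936)
  k3: at (p, q) = (-0.494010, -0.587552), (dp/dtau, dq/dtau) = (0.120038, -1.750947); Gamma_ppp = 0.000000, Gamma_ppq = -0.236534, Gamma_pqq = 0.000000, Gamma_qpp = 0.000000, Gamma_qpq = -0.045159, Gamma_qqq = 0.000000; k3 = (0.120038, -1.750947, -0.099430, -0.018983)
  k4: at (p, q) = (-0.487996, -0.675095), (dp/dtau, dq/dtau) = (0.115057, -1.751898); Gamma_ppp = 0.000000, Gamma_ppq = -0.234775, Gamma_pqq = 0.000000, Gamma_qpp = 0.000000, Gamma_qpq = -0.042828, Gamma_qqq = 0.000000; k4 = (0.115057, -1.751898, -0.094647, -0.017266)
  Y <- Y + (h/6)(k1 + 2k2 + 2k3 + k4): p = -0.4880, q = -0.6751, dp/dtau = 0.1151, dq/dtau = -1.7519
step 2:
  k1: at (p, q) = (-0.488005, -0.675098), (dp/dtau, dq/dtau) = (0.115064, -1.751899); Gamma_ppp = 0.000000, Gamma_ppq = -0.234775, Gamma_pqq = 0.000000, Gamma_qpp = 0.000000, Gamma_qpq = -0.042829, Gamma_qqq = 0.000000; k1 = (0.115064, -1.751899, -0.094652, -0.017267)
  k2: at (p, q) = (-0.482251, -0.762693), (dp/dtau, dq/dtau) = (0.110332, -1.752762); Gamma_ppp = 0.000000, Gamma_ppq = -0.232843, Gamma_pqq = 0.000000, Gamma_qpp = 0.000000, Gamma_qpq = -0.040645, Gamma_qqq = 0.000000; k2 = (0.110332, -1.752762, -0.090057, -0.015720)
  k3: at (p, q) = (-0.482488, -0.762736), (dp/dtau, dq/dtau) = (0.110562, -1.752685); Gamma_ppp = 0.000000, Gamma_ppq = -0.232838, Gamma_pqq = 0.000000, Gamma_qpp = 0.000000, Gamma_qpq = -0.040663, Gamma_qqq = 0.000000; k3 = (0.110562, -1.752685, -0.090238, -0.015759)
  k4: at (p, q) = (-0.476949, -0.850366), (dp/dtau, dq/dtau) = (0.106041, -1.753475); Gamma_ppp = 0.000000, Gamma_ppq = -0.230760, Gamma_pqq = 0.000000, Gamma_qpp = 0.000000, Gamma_qpq = -0.038613, Gamma_qqq = 0.000000; k4 = (0.106041, -1.753475, -0.085815, -0.014359)
  Y <- Y + (h/6)(k1 + 2k2 + 2k3 + k4): p = -0.4770, q = -0.8504, dp/dtau = 0.1060, dq/dtau = -1.7535
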